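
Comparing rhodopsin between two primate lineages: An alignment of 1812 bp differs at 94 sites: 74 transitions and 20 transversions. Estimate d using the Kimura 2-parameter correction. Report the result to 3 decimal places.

P = 74/1812 ≈ 0.040839 and Q = 20/1812 ≈ 0.011038.
Under the Kimura two-parameter model, d = −½ ln(1 − 2P − Q) − ¼ ln(1 − 2Q).
1 − 2P − Q = 0.907284, giving −½ ln(0.907284) = 0.048650.
1 − 2Q = 0.977924, giving −¼ ln(0.977924) = 0.005581.
d = 0.048650 + 0.005581 = 0.054231.

0.054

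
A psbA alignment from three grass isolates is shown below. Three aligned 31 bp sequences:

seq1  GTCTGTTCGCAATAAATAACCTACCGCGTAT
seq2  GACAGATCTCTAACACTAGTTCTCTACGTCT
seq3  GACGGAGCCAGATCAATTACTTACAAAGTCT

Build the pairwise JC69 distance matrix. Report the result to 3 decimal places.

d(seq1,seq2) = 0.874, d(seq1,seq3) = 0.691, d(seq2,seq3) = 0.691

seq1–seq2: 16/31 sites differ → p ≈ 0.516129, d = −0.75 ln(1 − 0.688172) = 0.873978 ≈ 0.874.
seq1–seq3: 14/31 sites differ → p ≈ 0.451613, d = −0.75 ln(1 − 0.602151) = 0.691262 ≈ 0.691.
seq2–seq3: 14/31 sites differ → p ≈ 0.451613, d = −0.75 ln(1 − 0.602151) = 0.691262 ≈ 0.691.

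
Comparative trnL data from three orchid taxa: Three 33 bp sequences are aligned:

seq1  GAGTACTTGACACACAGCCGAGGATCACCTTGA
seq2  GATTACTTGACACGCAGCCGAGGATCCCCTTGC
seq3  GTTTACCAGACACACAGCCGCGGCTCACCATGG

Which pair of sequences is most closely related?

seq1 and seq2

seq1–seq2: 4/33 differ, p = 0.121, d = 0.132.
seq1–seq3: 8/33 differ, p = 0.242, d = 0.293.
seq2–seq3: 9/33 differ, p = 0.273, d = 0.339.
The smallest distance is between seq1 and seq2.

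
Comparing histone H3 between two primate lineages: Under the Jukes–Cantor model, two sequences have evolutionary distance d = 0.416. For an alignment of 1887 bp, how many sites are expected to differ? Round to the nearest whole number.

603

Invert JC69: p = (3/4)(1 − e^(−4d/3)) = 0.75 × (1 − e^(-0.554667)) = 0.75 × (1 − 0.574263) = 0.319303.
Expected differing sites = pL ≈ 0.319303 × 1887 = 602.524761 ≈ 603.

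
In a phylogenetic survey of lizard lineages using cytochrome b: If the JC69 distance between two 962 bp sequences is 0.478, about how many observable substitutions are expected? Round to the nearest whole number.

Invert JC69: p = (3/4)(1 − e^(−4d/3)) = 0.75 × (1 − e^(-0.637333)) = 0.75 × (1 − 0.528701) = 0.353474.
Expected differing sites = pL ≈ 0.353474 × 962 = 340.041988 ≈ 340.

340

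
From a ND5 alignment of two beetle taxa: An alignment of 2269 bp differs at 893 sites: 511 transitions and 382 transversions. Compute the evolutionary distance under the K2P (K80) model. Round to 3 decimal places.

P = 511/2269 ≈ 0.225209 and Q = 382/2269 ≈ 0.168356.
Under the Kimura two-parameter model, d = −½ ln(1 − 2P − Q) − ¼ ln(1 − 2Q).
1 − 2P − Q = 0.381226, giving −½ ln(0.381226) = 0.482181.
1 − 2Q = 0.663288, giving −¼ ln(0.663288) = 0.102636.
d = 0.482181 + 0.102636 = 0.584817.

0.585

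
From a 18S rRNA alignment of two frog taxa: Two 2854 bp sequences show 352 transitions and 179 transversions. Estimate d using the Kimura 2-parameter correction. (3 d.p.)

P = 352/2854 ≈ 0.123336 and Q = 179/2854 ≈ 0.062719.
Under the Kimura two-parameter model, d = −½ ln(1 − 2P − Q) − ¼ ln(1 − 2Q).
1 − 2P − Q = 0.690609, giving −½ ln(0.690609) = 0.185091.
1 − 2Q = 0.874562, giving −¼ ln(0.874562) = 0.033508.
d = 0.185091 + 0.033508 = 0.218599.

0.219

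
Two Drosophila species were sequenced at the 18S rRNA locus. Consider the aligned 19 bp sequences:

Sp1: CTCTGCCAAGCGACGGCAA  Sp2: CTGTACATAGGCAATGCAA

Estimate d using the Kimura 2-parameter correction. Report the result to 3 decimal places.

Of 19 sites, 1 differences are transitions and 7 are transversions, so P = 1/19 ≈ 0.052632 and Q = 7/19 ≈ 0.368421.
Under the Kimura two-parameter model, d = −½ ln(1 − 2P − Q) − ¼ ln(1 − 2Q).
1 − 2P − Q = 0.526315, giving −½ ln(0.526315) = 0.320928.
1 − 2Q = 0.263158, giving −¼ ln(0.263158) = 0.333750.
d = 0.320928 + 0.333750 = 0.654678.

0.655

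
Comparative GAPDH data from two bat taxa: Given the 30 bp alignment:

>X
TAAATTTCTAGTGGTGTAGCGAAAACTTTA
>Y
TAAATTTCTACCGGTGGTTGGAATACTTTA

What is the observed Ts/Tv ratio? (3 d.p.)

0.167

Transitions are A↔G and C↔T; transversions are all other mismatches.
Transitions: 1. Transversions: 6.
R = 1/6 = 0.166666… ≈ 0.167 (to 3 d.p.).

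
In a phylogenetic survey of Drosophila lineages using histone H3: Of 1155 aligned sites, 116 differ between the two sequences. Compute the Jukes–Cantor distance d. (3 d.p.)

p = 116/1155 ≈ 0.100433.
d = −(3/4) ln(1 − 4p/3) = −0.75 ln(1 − 0.133911) = −0.75 ln(0.866089)
  = −0.75 × (-0.143768) = 0.107826 substitutions/site.

0.108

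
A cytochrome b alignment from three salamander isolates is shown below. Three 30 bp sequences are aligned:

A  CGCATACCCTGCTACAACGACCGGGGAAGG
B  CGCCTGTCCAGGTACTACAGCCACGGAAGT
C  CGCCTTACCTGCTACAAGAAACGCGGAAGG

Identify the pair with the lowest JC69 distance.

A–B: 11/30 differ, p = 0.367, d = 0.503.
A–C: 7/30 differ, p = 0.233, d = 0.280.
B–C: 10/30 differ, p = 0.333, d = 0.441.
The smallest distance is between A and C.

A and C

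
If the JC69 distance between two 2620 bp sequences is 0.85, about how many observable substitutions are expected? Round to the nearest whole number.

1332

Invert JC69: p = (3/4)(1 − e^(−4d/3)) = 0.75 × (1 − e^(-1.133333)) = 0.75 × (1 − 0.321958) = 0.508532.
Expected differing sites = pL ≈ 0.508532 × 2620 = 1332.35384 ≈ 1332.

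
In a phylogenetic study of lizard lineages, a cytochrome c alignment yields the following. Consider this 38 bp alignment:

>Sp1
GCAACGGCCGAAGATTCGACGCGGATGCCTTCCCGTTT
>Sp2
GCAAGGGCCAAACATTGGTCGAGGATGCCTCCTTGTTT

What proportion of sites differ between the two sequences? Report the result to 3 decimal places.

The sequences differ at 9 of 38 positions (sites 5, 10, 13, 17, 19, 22, 31, 33, 34).
p = 9/38 = 0.236842… ≈ 0.237 (to 3 d.p.).

0.237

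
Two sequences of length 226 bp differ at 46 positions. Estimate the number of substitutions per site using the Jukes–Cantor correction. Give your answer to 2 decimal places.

p = 46/226 ≈ 0.20354.
d = −(3/4) ln(1 − 4p/3) = −0.75 ln(1 − 0.271387) = −0.75 ln(0.728613)
  = −0.75 × (-0.316613) = 0.237460 substitutions/site.

0.24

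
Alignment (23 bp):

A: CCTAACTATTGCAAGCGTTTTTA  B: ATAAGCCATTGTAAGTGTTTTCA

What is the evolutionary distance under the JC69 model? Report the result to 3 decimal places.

The sequences differ at 8 of 23 sites (1, 2, 3, 5, 7, 12, 16, 22), so p = 8/23 ≈ 0.347826.
d = −(3/4) ln(1 − 4p/3) = −0.75 ln(1 − 0.463768) = −0.75 ln(0.536232)
  = −0.75 × (-0.623188) = 0.467391 substitutions/site.

0.467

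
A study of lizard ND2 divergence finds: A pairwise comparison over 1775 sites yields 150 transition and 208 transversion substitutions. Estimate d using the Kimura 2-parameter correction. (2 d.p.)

P = 150/1775 ≈ 0.084507 and Q = 208/1775 ≈ 0.117183.
Under the Kimura two-parameter model, d = −½ ln(1 − 2P − Q) − ¼ ln(1 − 2Q).
1 − 2P − Q = 0.713803, giving −½ ln(0.713803) = 0.168574.
1 − 2Q = 0.765634, giving −¼ ln(0.765634) = 0.066763.
d = 0.168574 + 0.066763 = 0.235337.

0.24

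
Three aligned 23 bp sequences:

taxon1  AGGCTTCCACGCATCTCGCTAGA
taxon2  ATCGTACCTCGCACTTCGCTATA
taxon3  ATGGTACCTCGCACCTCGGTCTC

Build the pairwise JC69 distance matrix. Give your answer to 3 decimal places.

taxon1–taxon2: 8/23 sites differ → p ≈ 0.347826, d = −0.75 ln(1 − 0.463768) = 0.467391 ≈ 0.467.
taxon1–taxon3: 9/23 sites differ → p ≈ 0.391304, d = −0.75 ln(1 − 0.521739) = 0.553199 ≈ 0.553.
taxon2–taxon3: 5/23 sites differ → p ≈ 0.217391, d = −0.75 ln(1 − 0.289855) = 0.256715 ≈ 0.257.

d(taxon1,taxon2) = 0.467, d(taxon1,taxon3) = 0.553, d(taxon2,taxon3) = 0.257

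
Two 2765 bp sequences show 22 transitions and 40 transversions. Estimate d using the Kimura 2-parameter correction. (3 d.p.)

P = 22/2765 ≈ 0.007957 and Q = 40/2765 ≈ 0.014467.
Under the Kimura two-parameter model, d = −½ ln(1 − 2P − Q) − ¼ ln(1 − 2Q).
1 − 2P − Q = 0.969619, giving −½ ln(0.969619) = 0.015426.
1 − 2Q = 0.971066, giving −¼ ln(0.971066) = 0.007340.
d = 0.015426 + 0.007340 = 0.022766.

0.023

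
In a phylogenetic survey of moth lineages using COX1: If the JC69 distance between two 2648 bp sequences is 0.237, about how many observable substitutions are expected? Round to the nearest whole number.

538

Invert JC69: p = (3/4)(1 − e^(−4d/3)) = 0.75 × (1 − e^(-0.316)) = 0.75 × (1 − 0.729059) = 0.203206.
Expected differing sites = pL ≈ 0.203206 × 2648 = 538.089488 ≈ 538.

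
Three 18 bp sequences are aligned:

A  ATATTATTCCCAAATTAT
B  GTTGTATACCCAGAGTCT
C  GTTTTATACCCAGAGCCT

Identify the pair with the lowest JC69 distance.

A–B: 7/18 differ, p = 0.389, d = 0.548.
A–C: 7/18 differ, p = 0.389, d = 0.548.
B–C: 2/18 differ, p = 0.111, d = 0.120.
The smallest distance is between B and C.

B and C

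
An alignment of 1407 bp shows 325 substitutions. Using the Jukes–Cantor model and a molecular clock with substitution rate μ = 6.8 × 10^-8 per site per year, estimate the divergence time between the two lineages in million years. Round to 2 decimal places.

2.03

p = 325/1407 ≈ 0.230988.
d = −(3/4) ln(1 − 4p/3) = −0.75 ln(1 − 0.307984) = −0.75 ln(0.692016)
  = −0.75 × (-0.368146) = 0.276110 substitutions/site.
Under a molecular clock d = 2μt, so t = d/(2μ) = 0.276110 / (2 × 6.8 × 10^-8) = 2.03 million years.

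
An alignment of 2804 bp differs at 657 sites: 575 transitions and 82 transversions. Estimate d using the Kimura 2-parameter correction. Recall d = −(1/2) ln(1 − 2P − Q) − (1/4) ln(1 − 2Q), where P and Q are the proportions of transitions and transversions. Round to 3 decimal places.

0.304

P = 575/2804 ≈ 0.205064 and Q = 82/2804 ≈ 0.029244.
Under the Kimura two-parameter model, d = −½ ln(1 − 2P − Q) − ¼ ln(1 − 2Q).
1 − 2P − Q = 0.560628, giving −½ ln(0.560628) = 0.289349.
1 − 2Q = 0.941512, giving −¼ ln(0.941512) = 0.015067.
d = 0.289349 + 0.015067 = 0.304416.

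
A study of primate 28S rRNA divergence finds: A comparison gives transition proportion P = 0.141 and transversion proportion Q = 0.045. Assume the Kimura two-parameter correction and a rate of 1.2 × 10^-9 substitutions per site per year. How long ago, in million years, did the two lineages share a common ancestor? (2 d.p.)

92.33

Under the Kimura two-parameter model, d = −½ ln(1 − 2P − Q) − ¼ ln(1 − 2Q).
1 − 2P − Q = 0.673, giving −½ ln(0.673) = 0.198005.
1 − 2Q = 0.91, giving −¼ ln(0.91) = 0.023578.
d = 0.198005 + 0.023578 = 0.221583.
Under a molecular clock d = 2μt, so t = d/(2μ) = 0.221583 / (2 × 1.2 × 10^-9) = 92.33 million years.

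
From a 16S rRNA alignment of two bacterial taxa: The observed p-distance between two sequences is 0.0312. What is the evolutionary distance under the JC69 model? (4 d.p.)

d = −(3/4) ln(1 − 4p/3) = −0.75 ln(1 − 0.0416) = −0.75 ln(0.9584)
  = −0.75 × (-0.042490) = 0.031868 substitutions/site.

0.0319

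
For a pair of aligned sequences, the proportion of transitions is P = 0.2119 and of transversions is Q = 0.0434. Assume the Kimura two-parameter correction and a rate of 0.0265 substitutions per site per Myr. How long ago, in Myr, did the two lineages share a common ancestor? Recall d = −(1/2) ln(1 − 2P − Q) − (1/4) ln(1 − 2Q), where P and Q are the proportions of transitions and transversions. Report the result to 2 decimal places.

6.37

Under the Kimura two-parameter model, d = −½ ln(1 − 2P − Q) − ¼ ln(1 − 2Q).
1 − 2P − Q = 0.5328, giving −½ ln(0.5328) = 0.314805.
1 − 2Q = 0.9132, giving −¼ ln(0.9132) = 0.022700.
d = 0.314805 + 0.022700 = 0.337505.
Under a molecular clock d = 2μt, so t = d/(2μ) = 0.337505 / (2 × 0.0265) = 6.37 Myr.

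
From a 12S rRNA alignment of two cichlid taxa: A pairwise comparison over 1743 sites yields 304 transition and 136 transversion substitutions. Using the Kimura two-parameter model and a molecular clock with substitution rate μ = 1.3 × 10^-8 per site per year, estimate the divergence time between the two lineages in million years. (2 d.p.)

P = 304/1743 ≈ 0.174412 and Q = 136/1743 ≈ 0.078026.
Under the Kimura two-parameter model, d = −½ ln(1 − 2P − Q) − ¼ ln(1 − 2Q).
1 − 2P − Q = 0.57315, giving −½ ln(0.57315) = 0.278304.
1 − 2Q = 0.843948, giving −¼ ln(0.843948) = 0.042416.
d = 0.278304 + 0.042416 = 0.320720.
Under a molecular clock d = 2μt, so t = d/(2μ) = 0.320720 / (2 × 1.3 × 10^-8) = 12.34 million years.

12.34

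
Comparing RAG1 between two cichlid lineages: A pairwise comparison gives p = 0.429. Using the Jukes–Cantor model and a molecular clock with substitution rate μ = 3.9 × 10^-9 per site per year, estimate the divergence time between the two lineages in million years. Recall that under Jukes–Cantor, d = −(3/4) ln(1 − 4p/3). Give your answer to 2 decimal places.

81.60

d = −(3/4) ln(1 − 4p/3) = −0.75 ln(1 − 0.572) = −0.75 ln(0.428)
  = −0.75 × (-0.848632) = 0.636474 substitutions/site.
Under a molecular clock d = 2μt, so t = d/(2μ) = 0.636474 / (2 × 3.9 × 10^-9) = 81.60 million years.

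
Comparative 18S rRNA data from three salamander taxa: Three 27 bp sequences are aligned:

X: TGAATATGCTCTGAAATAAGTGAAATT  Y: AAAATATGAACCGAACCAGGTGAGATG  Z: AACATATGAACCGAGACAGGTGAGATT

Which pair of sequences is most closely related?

X–Y: 10/27 differ, p = 0.370, d = 0.511.
X–Z: 10/27 differ, p = 0.370, d = 0.511.
Y–Z: 4/27 differ, p = 0.148, d = 0.165.
The smallest distance is between Y and Z.

Y and Z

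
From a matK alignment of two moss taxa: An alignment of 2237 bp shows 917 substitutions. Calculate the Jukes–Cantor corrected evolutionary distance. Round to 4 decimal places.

p = 917/2237 ≈ 0.409924.
d = −(3/4) ln(1 − 4p/3) = −0.75 ln(1 − 0.546565) = −0.75 ln(0.453435)
  = −0.75 × (-0.790903) = 0.593177 substitutions/site.

0.5932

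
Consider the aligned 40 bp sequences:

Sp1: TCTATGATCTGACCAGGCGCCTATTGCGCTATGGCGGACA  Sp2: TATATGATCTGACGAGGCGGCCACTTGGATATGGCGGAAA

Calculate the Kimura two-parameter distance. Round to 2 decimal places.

Of 40 sites, 2 differences are transitions and 7 are transversions, so P = 2/40 = 0.05 and Q = 7/40 = 0.175.
Under the Kimura two-parameter model, d = −½ ln(1 − 2P − Q) − ¼ ln(1 − 2Q).
1 − 2P − Q = 0.725, giving −½ ln(0.725) = 0.160792.
1 − 2Q = 0.65, giving −¼ ln(0.65) = 0.107696.
d = 0.160792 + 0.107696 = 0.268488.

0.27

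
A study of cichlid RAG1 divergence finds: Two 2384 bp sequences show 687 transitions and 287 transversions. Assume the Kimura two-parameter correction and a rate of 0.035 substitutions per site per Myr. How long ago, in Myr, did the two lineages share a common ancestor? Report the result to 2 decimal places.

P = 687/2384 ≈ 0.288171 and Q = 287/2384 ≈ 0.120386.
Under the Kimura two-parameter model, d = −½ ln(1 − 2P − Q) − ¼ ln(1 − 2Q).
1 − 2P − Q = 0.303272, giving −½ ln(0.303272) = 0.596563.
1 − 2Q = 0.759228, giving −¼ ln(0.759228) = 0.068863.
d = 0.596563 + 0.068863 = 0.665426.
Under a molecular clock d = 2μt, so t = d/(2μ) = 0.665426 / (2 × 0.035) = 9.51 Myr.

9.51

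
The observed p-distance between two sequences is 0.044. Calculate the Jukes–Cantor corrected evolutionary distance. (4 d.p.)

0.0453

d = −(3/4) ln(1 − 4p/3) = −0.75 ln(1 − 0.058667) = −0.75 ln(0.941333)
  = −0.75 × (-0.060458) = 0.045344 substitutions/site.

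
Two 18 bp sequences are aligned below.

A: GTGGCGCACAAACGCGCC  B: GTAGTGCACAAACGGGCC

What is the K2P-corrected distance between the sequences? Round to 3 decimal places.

0.192

Of 18 sites, 2 differences are transitions and 1 are transversions, so P = 2/18 ≈ 0.111111 and Q = 1/18 ≈ 0.055556.
Under the Kimura two-parameter model, d = −½ ln(1 − 2P − Q) − ¼ ln(1 − 2Q).
1 − 2P − Q = 0.722222, giving −½ ln(0.722222) = 0.162711.
1 − 2Q = 0.888888, giving −¼ ln(0.888888) = 0.029446.
d = 0.162711 + 0.029446 = 0.192157.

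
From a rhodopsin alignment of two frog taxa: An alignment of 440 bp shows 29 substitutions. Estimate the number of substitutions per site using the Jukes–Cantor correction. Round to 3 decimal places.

p = 29/440 ≈ 0.065909.
d = −(3/4) ln(1 − 4p/3) = −0.75 ln(1 − 0.087879) = −0.75 ln(0.912121)
  = −0.75 × (-0.091983) = 0.068987 substitutions/site.

0.069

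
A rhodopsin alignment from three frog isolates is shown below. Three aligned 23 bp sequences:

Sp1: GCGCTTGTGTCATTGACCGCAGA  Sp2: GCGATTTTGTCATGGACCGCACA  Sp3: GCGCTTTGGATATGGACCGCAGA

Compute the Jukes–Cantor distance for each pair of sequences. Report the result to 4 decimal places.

Sp1–Sp2: 4/23 sites differ → p ≈ 0.173913, d = −0.75 ln(1 − 0.231884) = 0.197861 ≈ 0.1979.
Sp1–Sp3: 5/23 sites differ → p ≈ 0.217391, d = −0.75 ln(1 − 0.289855) = 0.256715 ≈ 0.2567.
Sp2–Sp3: 5/23 sites differ → p ≈ 0.217391, d = −0.75 ln(1 − 0.289855) = 0.256715 ≈ 0.2567.

d(Sp1,Sp2) = 0.1979, d(Sp1,Sp3) = 0.2567, d(Sp2,Sp3) = 0.2567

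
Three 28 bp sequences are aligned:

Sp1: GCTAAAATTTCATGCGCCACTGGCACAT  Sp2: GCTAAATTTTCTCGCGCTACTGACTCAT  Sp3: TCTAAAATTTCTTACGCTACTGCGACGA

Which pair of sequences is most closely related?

Sp1 and Sp2

Sp1–Sp2: 6/28 differ, p = 0.214, d = 0.252.
Sp1–Sp3: 8/28 differ, p = 0.286, d = 0.360.
Sp2–Sp3: 9/28 differ, p = 0.321, d = 0.420.
The smallest distance is between Sp1 and Sp2.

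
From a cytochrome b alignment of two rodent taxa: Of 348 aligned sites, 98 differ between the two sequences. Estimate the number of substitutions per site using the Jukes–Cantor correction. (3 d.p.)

0.353

p = 98/348 ≈ 0.281609.
d = −(3/4) ln(1 − 4p/3) = −0.75 ln(1 − 0.375479) = −0.75 ln(0.624521)
  = −0.75 × (-0.470770) = 0.353078 substitutions/site.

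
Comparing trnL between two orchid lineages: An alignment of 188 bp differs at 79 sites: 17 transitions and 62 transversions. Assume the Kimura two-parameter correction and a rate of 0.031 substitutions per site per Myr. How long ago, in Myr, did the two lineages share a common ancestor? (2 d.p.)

10.11

P = 17/188 ≈ 0.090426 and Q = 62/188 ≈ 0.329787.
Under the Kimura two-parameter model, d = −½ ln(1 − 2P − Q) − ¼ ln(1 − 2Q).
1 − 2P − Q = 0.489361, giving −½ ln(0.489361) = 0.357327.
1 − 2Q = 0.340426, giving −¼ ln(0.340426) = 0.269389.
d = 0.357327 + 0.269389 = 0.626716.
Under a molecular clock d = 2μt, so t = d/(2μ) = 0.626716 / (2 × 0.031) = 10.11 Myr.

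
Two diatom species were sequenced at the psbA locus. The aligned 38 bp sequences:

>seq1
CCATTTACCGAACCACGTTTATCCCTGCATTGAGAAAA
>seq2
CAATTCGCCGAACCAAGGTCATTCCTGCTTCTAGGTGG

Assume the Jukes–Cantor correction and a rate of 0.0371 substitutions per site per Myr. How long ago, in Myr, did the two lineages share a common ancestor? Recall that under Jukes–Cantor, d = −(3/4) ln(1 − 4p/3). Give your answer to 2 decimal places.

6.83

The sequences differ at 14 of 38 sites, so p = 14/38 ≈ 0.368421.
d = −(3/4) ln(1 − 4p/3) = −0.75 ln(1 − 0.491228) = −0.75 ln(0.508772)
  = −0.75 × (-0.675755) = 0.506816 substitutions/site.
Under a molecular clock d = 2μt, so t = d/(2μ) = 0.506816 / (2 × 0.0371) = 6.83 Myr.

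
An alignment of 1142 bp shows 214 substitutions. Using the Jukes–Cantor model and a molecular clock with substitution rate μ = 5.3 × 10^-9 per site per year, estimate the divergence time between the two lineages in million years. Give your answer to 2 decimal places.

20.34

p = 214/1142 ≈ 0.187391.
d = −(3/4) ln(1 − 4p/3) = −0.75 ln(1 − 0.249855) = −0.75 ln(0.750145)
  = −0.75 × (-0.287489) = 0.215617 substitutions/site.
Under a molecular clock d = 2μt, so t = d/(2μ) = 0.215617 / (2 × 5.3 × 10^-9) = 20.34 million years.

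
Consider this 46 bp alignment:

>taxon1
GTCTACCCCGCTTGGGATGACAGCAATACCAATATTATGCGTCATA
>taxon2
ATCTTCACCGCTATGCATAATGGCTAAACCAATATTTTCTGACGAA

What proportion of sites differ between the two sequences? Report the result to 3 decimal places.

The sequences differ at 17 of 46 positions.
p = 17/46 = 0.369565… ≈ 0.370 (to 3 d.p.).

0.370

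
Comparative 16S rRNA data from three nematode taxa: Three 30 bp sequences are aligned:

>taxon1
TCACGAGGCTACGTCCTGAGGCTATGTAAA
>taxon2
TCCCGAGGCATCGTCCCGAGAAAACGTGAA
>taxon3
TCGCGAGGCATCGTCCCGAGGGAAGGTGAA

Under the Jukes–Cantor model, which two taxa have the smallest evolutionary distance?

taxon1–taxon2: 9/30 differ, p = 0.300, d = 0.383.
taxon1–taxon3: 8/30 differ, p = 0.267, d = 0.330.
taxon2–taxon3: 4/30 differ, p = 0.133, d = 0.147.
The smallest distance is between taxon2 and taxon3.

taxon2 and taxon3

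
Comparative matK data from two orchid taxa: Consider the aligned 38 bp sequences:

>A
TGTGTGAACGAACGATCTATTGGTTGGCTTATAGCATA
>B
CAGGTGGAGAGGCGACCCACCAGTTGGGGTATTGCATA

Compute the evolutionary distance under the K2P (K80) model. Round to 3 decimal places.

0.696

Of 38 sites, 11 differences are transitions and 5 are transversions, so P = 11/38 ≈ 0.289474 and Q = 5/38 ≈ 0.131579.
Under the Kimura two-parameter model, d = −½ ln(1 − 2P − Q) − ¼ ln(1 − 2Q).
1 − 2P − Q = 0.289473, giving −½ ln(0.289473) = 0.619847.
1 − 2Q = 0.736842, giving −¼ ln(0.736842) = 0.076345.
d = 0.619847 + 0.076345 = 0.696192.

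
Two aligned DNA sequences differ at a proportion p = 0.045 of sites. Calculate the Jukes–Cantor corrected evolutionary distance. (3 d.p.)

0.046

d = −(3/4) ln(1 − 4p/3) = −0.75 ln(1 − 0.06) = −0.75 ln(0.94)
  = −0.75 × (-0.061875) = 0.046406 substitutions/site.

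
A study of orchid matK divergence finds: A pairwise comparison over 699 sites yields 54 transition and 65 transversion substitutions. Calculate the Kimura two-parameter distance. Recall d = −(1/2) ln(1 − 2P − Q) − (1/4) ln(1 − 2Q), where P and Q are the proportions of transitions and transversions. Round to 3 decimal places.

0.194

P = 54/699 ≈ 0.077253 and Q = 65/699 ≈ 0.09299.
Under the Kimura two-parameter model, d = −½ ln(1 − 2P − Q) − ¼ ln(1 − 2Q).
1 − 2P − Q = 0.752504, giving −½ ln(0.752504) = 0.142174.
1 − 2Q = 0.81402, giving −¼ ln(0.81402) = 0.051443.
d = 0.142174 + 0.051443 = 0.193617.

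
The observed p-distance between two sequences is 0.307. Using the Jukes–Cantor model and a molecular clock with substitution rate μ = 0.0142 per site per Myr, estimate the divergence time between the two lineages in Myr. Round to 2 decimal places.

d = −(3/4) ln(1 − 4p/3) = −0.75 ln(1 − 0.409333) = −0.75 ln(0.590667)
  = −0.75 × (-0.526503) = 0.394877 substitutions/site.
Under a molecular clock d = 2μt, so t = d/(2μ) = 0.394877 / (2 × 0.0142) = 13.90 Myr.

13.90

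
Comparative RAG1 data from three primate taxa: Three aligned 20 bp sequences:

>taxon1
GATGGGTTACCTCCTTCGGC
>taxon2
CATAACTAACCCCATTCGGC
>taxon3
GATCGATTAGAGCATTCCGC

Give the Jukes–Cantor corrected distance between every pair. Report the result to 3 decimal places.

d(taxon1,taxon2) = 0.471, d(taxon1,taxon3) = 0.471, d(taxon2,taxon3) = 0.687

taxon1–taxon2: 7/20 sites differ → p = 0.35, d = −0.75 ln(1 − 0.466667) = 0.471457 ≈ 0.471.
taxon1–taxon3: 7/20 sites differ → p = 0.35, d = −0.75 ln(1 − 0.466667) = 0.471457 ≈ 0.471.
taxon2–taxon3: 9/20 sites differ → p = 0.45, d = −0.75 ln(1 − 0.6) = 0.687218 ≈ 0.687.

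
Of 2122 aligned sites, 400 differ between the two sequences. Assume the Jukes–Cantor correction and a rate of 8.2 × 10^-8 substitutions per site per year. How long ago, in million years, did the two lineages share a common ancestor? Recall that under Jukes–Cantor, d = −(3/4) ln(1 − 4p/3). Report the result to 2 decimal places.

p = 400/2122 ≈ 0.188501.
d = −(3/4) ln(1 − 4p/3) = −0.75 ln(1 − 0.251335) = −0.75 ln(0.748665)
  = −0.75 × (-0.289464) = 0.217098 substitutions/site.
Under a molecular clock d = 2μt, so t = d/(2μ) = 0.217098 / (2 × 8.2 × 10^-8) = 1.32 million years.

1.32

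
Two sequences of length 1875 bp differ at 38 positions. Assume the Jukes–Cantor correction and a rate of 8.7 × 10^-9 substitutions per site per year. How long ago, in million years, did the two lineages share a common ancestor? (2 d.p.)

p = 38/1875 ≈ 0.020267.
d = −(3/4) ln(1 − 4p/3) = −0.75 ln(1 − 0.027023) = −0.75 ln(0.972977)
  = −0.75 × (-0.027395) = 0.020546 substitutions/site.
Under a molecular clock d = 2μt, so t = d/(2μ) = 0.020546 / (2 × 8.7 × 10^-9) = 1.18 million years.

1.18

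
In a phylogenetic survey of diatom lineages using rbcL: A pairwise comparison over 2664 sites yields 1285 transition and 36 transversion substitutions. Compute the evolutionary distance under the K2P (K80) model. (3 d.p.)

1.920

P = 1285/2664 ≈ 0.482357 and Q = 36/2664 ≈ 0.013514.
Under the Kimura two-parameter model, d = −½ ln(1 − 2P − Q) − ¼ ln(1 − 2Q).
1 − 2P − Q = 0.021772, giving −½ ln(0.021772) = 1.913565.
1 − 2Q = 0.972972, giving −¼ ln(0.972972) = 0.006850.
d = 1.913565 + 0.006850 = 1.920415.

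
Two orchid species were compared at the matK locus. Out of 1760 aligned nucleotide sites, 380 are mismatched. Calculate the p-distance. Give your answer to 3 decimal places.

0.216

p = 380/1760 = 0.215909… ≈ 0.216 (to 3 d.p.).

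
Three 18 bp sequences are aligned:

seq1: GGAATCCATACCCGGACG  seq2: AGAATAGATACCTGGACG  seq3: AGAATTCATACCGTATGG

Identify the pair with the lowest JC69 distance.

seq1–seq2: 4/18 differ, p = 0.222, d = 0.264.
seq1–seq3: 7/18 differ, p = 0.389, d = 0.548.
seq2–seq3: 7/18 differ, p = 0.389, d = 0.548.
The smallest distance is between seq1 and seq2.

seq1 and seq2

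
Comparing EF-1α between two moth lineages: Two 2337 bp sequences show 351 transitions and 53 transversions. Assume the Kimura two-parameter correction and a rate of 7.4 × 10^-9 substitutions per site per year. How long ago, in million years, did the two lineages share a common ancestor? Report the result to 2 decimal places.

P = 351/2337 ≈ 0.150193 and Q = 53/2337 ≈ 0.022679.
Under the Kimura two-parameter model, d = −½ ln(1 − 2P − Q) − ¼ ln(1 − 2Q).
1 − 2P − Q = 0.676935, giving −½ ln(0.676935) = 0.195090.
1 − 2Q = 0.954642, giving −¼ ln(0.954642) = 0.011605.
d = 0.195090 + 0.011605 = 0.206695.
Under a molecular clock d = 2μt, so t = d/(2μ) = 0.206695 / (2 × 7.4 × 10^-9) = 13.97 million years.

13.97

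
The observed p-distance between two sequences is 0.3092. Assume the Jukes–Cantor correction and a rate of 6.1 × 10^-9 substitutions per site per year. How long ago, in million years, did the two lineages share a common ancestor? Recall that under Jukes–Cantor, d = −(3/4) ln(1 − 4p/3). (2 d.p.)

d = −(3/4) ln(1 − 4p/3) = −0.75 ln(1 − 0.412267) = −0.75 ln(0.587733)
  = −0.75 × (-0.531483) = 0.398612 substitutions/site.
Under a molecular clock d = 2μt, so t = d/(2μ) = 0.398612 / (2 × 6.1 × 10^-9) = 32.67 million years.

32.67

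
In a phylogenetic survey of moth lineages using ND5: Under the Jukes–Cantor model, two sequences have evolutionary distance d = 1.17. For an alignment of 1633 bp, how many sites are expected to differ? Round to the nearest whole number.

967

Invert JC69: p = (3/4)(1 − e^(−4d/3)) = 0.75 × (1 − e^(-1.56)) = 0.75 × (1 − 0.210136) = 0.592398.
Expected differing sites = pL ≈ 0.592398 × 1633 = 967.385934 ≈ 967.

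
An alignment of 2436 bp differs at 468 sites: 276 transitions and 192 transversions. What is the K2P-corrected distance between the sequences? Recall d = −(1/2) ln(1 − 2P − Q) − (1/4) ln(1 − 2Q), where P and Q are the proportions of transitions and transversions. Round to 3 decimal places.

0.225

P = 276/2436 ≈ 0.1133 and Q = 192/2436 ≈ 0.078818.
Under the Kimura two-parameter model, d = −½ ln(1 − 2P − Q) − ¼ ln(1 − 2Q).
1 − 2P − Q = 0.694582, giving −½ ln(0.694582) = 0.182223.
1 − 2Q = 0.842364, giving −¼ ln(0.842364) = 0.042886.
d = 0.182223 + 0.042886 = 0.225109.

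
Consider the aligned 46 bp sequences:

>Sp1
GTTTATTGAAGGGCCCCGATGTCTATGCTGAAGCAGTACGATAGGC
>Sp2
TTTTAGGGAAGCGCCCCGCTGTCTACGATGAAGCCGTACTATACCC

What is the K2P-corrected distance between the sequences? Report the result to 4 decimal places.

0.2938

Of 46 sites, 1 differences are transitions and 10 are transversions, so P = 1/46 ≈ 0.021739 and Q = 10/46 ≈ 0.217391.
Under the Kimura two-parameter model, d = −½ ln(1 − 2P − Q) − ¼ ln(1 − 2Q).
1 − 2P − Q = 0.739131, giving −½ ln(0.739131) = 0.151140.
1 − 2Q = 0.565218, giving −¼ ln(0.565218) = 0.142636.
d = 0.151140 + 0.142636 = 0.293776.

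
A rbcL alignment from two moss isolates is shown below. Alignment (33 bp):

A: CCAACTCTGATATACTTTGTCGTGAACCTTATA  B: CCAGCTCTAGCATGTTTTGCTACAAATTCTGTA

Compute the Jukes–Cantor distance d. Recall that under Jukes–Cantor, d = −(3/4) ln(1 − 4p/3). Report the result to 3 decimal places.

The sequences differ at 15 of 33 sites, so p = 15/33 ≈ 0.454545.
d = −(3/4) ln(1 − 4p/3) = −0.75 ln(1 − 0.60606) = −0.75 ln(0.39394)
  = −0.75 × (-0.931557) = 0.698668 substitutions/site.

0.699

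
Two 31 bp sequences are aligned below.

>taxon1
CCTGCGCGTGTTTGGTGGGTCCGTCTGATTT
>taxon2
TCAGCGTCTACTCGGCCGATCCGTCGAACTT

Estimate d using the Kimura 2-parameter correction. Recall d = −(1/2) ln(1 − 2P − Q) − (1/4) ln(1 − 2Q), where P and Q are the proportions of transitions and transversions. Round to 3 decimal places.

0.693

Of 31 sites, 9 differences are transitions and 4 are transversions, so P = 9/31 ≈ 0.290323 and Q = 4/31 ≈ 0.129032.
Under the Kimura two-parameter model, d = −½ ln(1 − 2P − Q) − ¼ ln(1 − 2Q).
1 − 2P − Q = 0.290322, giving −½ ln(0.290322) = 0.618382.
1 − 2Q = 0.741936, giving −¼ ln(0.741936) = 0.074623.
d = 0.618382 + 0.074623 = 0.693005.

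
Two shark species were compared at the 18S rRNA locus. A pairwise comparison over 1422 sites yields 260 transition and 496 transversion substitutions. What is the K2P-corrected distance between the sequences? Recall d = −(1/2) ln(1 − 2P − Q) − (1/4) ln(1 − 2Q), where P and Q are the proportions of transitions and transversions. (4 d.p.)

P = 260/1422 ≈ 0.182841 and Q = 496/1422 ≈ 0.348805.
Under the Kimura two-parameter model, d = −½ ln(1 − 2P − Q) − ¼ ln(1 − 2Q).
1 − 2P − Q = 0.285513, giving −½ ln(0.285513) = 0.626734.
1 − 2Q = 0.30239, giving −¼ ln(0.30239) = 0.299009.
d = 0.626734 + 0.299009 = 0.925743.

0.9257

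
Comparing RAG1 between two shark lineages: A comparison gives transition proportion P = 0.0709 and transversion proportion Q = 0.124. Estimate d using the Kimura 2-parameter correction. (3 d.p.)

Under the Kimura two-parameter model, d = −½ ln(1 − 2P − Q) − ¼ ln(1 − 2Q).
1 − 2P − Q = 0.7342, giving −½ ln(0.7342) = 0.154487.
1 − 2Q = 0.752, giving −¼ ln(0.752) = 0.071255.
d = 0.154487 + 0.071255 = 0.225742.

0.226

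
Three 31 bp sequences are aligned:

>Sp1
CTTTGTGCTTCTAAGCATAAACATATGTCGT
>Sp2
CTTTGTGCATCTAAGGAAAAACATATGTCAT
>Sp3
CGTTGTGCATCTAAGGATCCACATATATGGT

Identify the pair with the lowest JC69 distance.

Sp1 and Sp2

Sp1–Sp2: 4/31 differ, p = 0.129, d = 0.142.
Sp1–Sp3: 7/31 differ, p = 0.226, d = 0.269.
Sp2–Sp3: 7/31 differ, p = 0.226, d = 0.269.
The smallest distance is between Sp1 and Sp2.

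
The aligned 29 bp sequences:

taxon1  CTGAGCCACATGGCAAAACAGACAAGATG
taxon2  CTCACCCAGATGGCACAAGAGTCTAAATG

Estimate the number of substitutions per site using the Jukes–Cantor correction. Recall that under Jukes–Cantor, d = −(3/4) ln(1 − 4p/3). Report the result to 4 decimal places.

The sequences differ at 8 of 29 sites (3, 5, 9, 16, 19, 22, 24, 26), so p = 8/29 ≈ 0.275862.
d = −(3/4) ln(1 − 4p/3) = −0.75 ln(1 − 0.367816) = −0.75 ln(0.632184)
  = −0.75 × (-0.458575) = 0.343931 substitutions/site.

0.3439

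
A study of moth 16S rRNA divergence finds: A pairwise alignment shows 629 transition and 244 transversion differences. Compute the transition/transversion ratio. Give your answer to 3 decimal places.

2.578

R = 629/244 = 2.577868… ≈ 2.578 (to 3 d.p.).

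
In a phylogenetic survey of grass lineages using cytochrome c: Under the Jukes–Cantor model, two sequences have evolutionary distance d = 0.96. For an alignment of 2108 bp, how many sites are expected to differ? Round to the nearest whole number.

1141

Invert JC69: p = (3/4)(1 − e^(−4d/3)) = 0.75 × (1 − e^(-1.28)) = 0.75 × (1 − 0.278037) = 0.541472.
Expected differing sites = pL ≈ 0.541472 × 2108 = 1141.422976 ≈ 1141.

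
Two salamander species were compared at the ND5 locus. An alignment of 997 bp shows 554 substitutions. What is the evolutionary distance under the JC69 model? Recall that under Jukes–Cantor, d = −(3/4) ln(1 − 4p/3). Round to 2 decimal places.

1.01

p = 554/997 ≈ 0.555667.
d = −(3/4) ln(1 − 4p/3) = −0.75 ln(1 − 0.740889) = −0.75 ln(0.259111)
  = −0.75 × (-1.350499) = 1.012874 substitutions/site.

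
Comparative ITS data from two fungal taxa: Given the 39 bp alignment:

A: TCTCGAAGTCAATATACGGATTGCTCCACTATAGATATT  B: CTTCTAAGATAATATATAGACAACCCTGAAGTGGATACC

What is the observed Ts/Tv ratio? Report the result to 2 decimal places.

Transitions are A↔G and C↔T; transversions are all other mismatches.
Transitions: 14. Transversions: 5.
R = 14/5 = 2.80.

2.80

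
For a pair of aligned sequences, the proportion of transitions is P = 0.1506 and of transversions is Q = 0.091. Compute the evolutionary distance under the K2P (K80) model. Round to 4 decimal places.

0.2992

Under the Kimura two-parameter model, d = −½ ln(1 − 2P − Q) − ¼ ln(1 − 2Q).
1 − 2P − Q = 0.6078, giving −½ ln(0.6078) = 0.248955.
1 − 2Q = 0.818, giving −¼ ln(0.818) = 0.050223.
d = 0.248955 + 0.050223 = 0.299178.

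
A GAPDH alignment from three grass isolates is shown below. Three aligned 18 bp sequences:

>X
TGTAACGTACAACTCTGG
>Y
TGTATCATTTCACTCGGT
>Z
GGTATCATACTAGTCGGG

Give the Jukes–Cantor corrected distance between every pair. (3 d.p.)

X–Y: 7/18 sites differ → p ≈ 0.388889, d = −0.75 ln(1 − 0.518519) = 0.548166 ≈ 0.548.
X–Z: 6/18 sites differ → p ≈ 0.333333, d = −0.75 ln(1 − 0.444444) = 0.440839 ≈ 0.441.
Y–Z: 6/18 sites differ → p ≈ 0.333333, d = −0.75 ln(1 − 0.444444) = 0.440839 ≈ 0.441.

d(X,Y) = 0.548, d(X,Z) = 0.441, d(Y,Z) = 0.441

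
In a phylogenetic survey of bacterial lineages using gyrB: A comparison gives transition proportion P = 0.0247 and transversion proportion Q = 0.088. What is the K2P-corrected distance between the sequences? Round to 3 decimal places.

0.122

Under the Kimura two-parameter model, d = −½ ln(1 − 2P − Q) − ¼ ln(1 − 2Q).
1 − 2P − Q = 0.8626, giving −½ ln(0.8626) = 0.073902.
1 − 2Q = 0.824, giving −¼ ln(0.824) = 0.048396.
d = 0.073902 + 0.048396 = 0.122298.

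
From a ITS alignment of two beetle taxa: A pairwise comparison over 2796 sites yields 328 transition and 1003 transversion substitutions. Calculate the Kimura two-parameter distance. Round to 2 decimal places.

0.77

P = 328/2796 ≈ 0.11731 and Q = 1003/2796 ≈ 0.358727.
Under the Kimura two-parameter model, d = −½ ln(1 − 2P − Q) − ¼ ln(1 − 2Q).
1 − 2P − Q = 0.406653, giving −½ ln(0.406653) = 0.449898.
1 − 2Q = 0.282546, giving −¼ ln(0.282546) = 0.315978.
d = 0.449898 + 0.315978 = 0.765876.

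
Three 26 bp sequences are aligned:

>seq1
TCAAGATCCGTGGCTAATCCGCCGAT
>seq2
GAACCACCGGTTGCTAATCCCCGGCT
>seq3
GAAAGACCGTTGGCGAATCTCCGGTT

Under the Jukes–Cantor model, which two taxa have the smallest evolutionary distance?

seq1–seq2: 10/26 differ, p = 0.385, d = 0.539.
seq1–seq3: 10/26 differ, p = 0.385, d = 0.539.
seq2–seq3: 7/26 differ, p = 0.269, d = 0.334.
The smallest distance is between seq2 and seq3.

seq2 and seq3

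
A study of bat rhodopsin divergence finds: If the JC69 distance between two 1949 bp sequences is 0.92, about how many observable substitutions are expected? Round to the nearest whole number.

Invert JC69: p = (3/4)(1 − e^(−4d/3)) = 0.75 × (1 − e^(-1.226667)) = 0.75 × (1 − 0.293268) = 0.530049.
Expected differing sites = pL ≈ 0.530049 × 1949 = 1033.065501 ≈ 1033.

1033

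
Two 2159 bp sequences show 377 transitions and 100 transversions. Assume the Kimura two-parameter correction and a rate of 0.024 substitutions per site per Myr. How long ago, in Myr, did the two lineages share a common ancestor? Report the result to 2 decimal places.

P = 377/2159 ≈ 0.174618 and Q = 100/2159 ≈ 0.046318.
Under the Kimura two-parameter model, d = −½ ln(1 − 2P − Q) − ¼ ln(1 − 2Q).
1 − 2P − Q = 0.604446, giving −½ ln(0.604446) = 0.251721.
1 − 2Q = 0.907364, giving −¼ ln(0.907364) = 0.024303.
d = 0.251721 + 0.024303 = 0.276024.
Under a molecular clock d = 2μt, so t = d/(2μ) = 0.276024 / (2 × 0.024) = 5.75 Myr.

5.75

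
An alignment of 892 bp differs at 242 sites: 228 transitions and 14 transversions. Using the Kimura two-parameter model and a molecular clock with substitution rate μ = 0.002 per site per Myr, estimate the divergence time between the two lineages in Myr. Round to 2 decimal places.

P = 228/892 ≈ 0.255605 and Q = 14/892 ≈ 0.015695.
Under the Kimura two-parameter model, d = −½ ln(1 − 2P − Q) − ¼ ln(1 − 2Q).
1 − 2P − Q = 0.473095, giving −½ ln(0.473095) = 0.374230.
1 − 2Q = 0.96861, giving −¼ ln(0.96861) = 0.007973.
d = 0.374230 + 0.007973 = 0.382203.
Under a molecular clock d = 2μt, so t = d/(2μ) = 0.382203 / (2 × 0.002) = 95.55 Myr.

95.55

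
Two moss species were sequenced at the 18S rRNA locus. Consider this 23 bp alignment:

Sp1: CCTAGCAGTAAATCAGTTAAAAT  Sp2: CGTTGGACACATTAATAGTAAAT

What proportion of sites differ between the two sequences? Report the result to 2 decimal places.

0.52

The sequences differ at 12 of 23 positions.
p = 12/23 = 0.521739… ≈ 0.52 (to 2 d.p.).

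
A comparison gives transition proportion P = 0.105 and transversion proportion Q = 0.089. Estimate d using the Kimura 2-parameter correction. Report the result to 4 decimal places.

0.2266

Under the Kimura two-parameter model, d = −½ ln(1 − 2P − Q) − ¼ ln(1 − 2Q).
1 − 2P − Q = 0.701, giving −½ ln(0.701) = 0.177624.
1 − 2Q = 0.822, giving −¼ ln(0.822) = 0.049004.
d = 0.177624 + 0.049004 = 0.226628.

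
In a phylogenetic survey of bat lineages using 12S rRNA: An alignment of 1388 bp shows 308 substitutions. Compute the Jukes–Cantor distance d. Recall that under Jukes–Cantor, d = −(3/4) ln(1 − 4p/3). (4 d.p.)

0.2631

p = 308/1388 ≈ 0.221902.
d = −(3/4) ln(1 − 4p/3) = −0.75 ln(1 − 0.295869) = −0.75 ln(0.704131)
  = −0.75 × (-0.350791) = 0.263093 substitutions/site.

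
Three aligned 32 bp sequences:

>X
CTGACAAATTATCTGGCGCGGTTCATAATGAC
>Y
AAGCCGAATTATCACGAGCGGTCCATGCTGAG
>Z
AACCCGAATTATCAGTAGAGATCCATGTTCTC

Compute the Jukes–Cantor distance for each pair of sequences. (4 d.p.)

X–Y: 11/32 sites differ → p = 0.34375, d = −0.75 ln(1 − 0.458333) = 0.459828 ≈ 0.4598.
X–Z: 15/32 sites differ → p = 0.46875, d = −0.75 ln(1 − 0.625) = 0.735622 ≈ 0.7356.
Y–Z: 9/32 sites differ → p = 0.28125, d = −0.75 ln(1 − 0.375) = 0.352503 ≈ 0.3525.

d(X,Y) = 0.4598, d(X,Z) = 0.7356, d(Y,Z) = 0.3525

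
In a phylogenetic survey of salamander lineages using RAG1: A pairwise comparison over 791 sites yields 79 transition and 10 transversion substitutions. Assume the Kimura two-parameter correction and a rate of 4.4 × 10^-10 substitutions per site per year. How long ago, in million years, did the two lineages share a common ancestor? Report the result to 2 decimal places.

P = 79/791 ≈ 0.099874 and Q = 10/791 ≈ 0.012642.
Under the Kimura two-parameter model, d = −½ ln(1 − 2P − Q) − ¼ ln(1 − 2Q).
1 − 2P − Q = 0.78761, giving −½ ln(0.78761) = 0.119376.
1 − 2Q = 0.974716, giving −¼ ln(0.974716) = 0.006402.
d = 0.119376 + 0.006402 = 0.125778.
Under a molecular clock d = 2μt, so t = d/(2μ) = 0.125778 / (2 × 4.4 × 10^-10) = 142.93 million years.

142.93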